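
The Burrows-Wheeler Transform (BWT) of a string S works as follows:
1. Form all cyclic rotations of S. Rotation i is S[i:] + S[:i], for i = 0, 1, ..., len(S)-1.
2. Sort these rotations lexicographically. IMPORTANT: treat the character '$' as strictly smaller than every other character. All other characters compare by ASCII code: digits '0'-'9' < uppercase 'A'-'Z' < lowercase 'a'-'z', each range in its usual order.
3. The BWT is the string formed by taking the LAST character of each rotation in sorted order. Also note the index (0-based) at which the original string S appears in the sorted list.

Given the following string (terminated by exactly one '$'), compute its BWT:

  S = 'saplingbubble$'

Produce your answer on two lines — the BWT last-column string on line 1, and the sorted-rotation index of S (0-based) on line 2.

Answer: esubglnlbpia$b
12

Derivation:
All 14 rotations (rotation i = S[i:]+S[:i]):
  rot[0] = saplingbubble$
  rot[1] = aplingbubble$s
  rot[2] = plingbubble$sa
  rot[3] = lingbubble$sap
  rot[4] = ingbubble$sapl
  rot[5] = ngbubble$sapli
  rot[6] = gbubble$saplin
  rot[7] = bubble$sapling
  rot[8] = ubble$saplingb
  rot[9] = bble$saplingbu
  rot[10] = ble$saplingbub
  rot[11] = le$saplingbubb
  rot[12] = e$saplingbubbl
  rot[13] = $saplingbubble
Sorted (with $ < everything):
  sorted[0] = $saplingbubble  (last char: 'e')
  sorted[1] = aplingbubble$s  (last char: 's')
  sorted[2] = bble$saplingbu  (last char: 'u')
  sorted[3] = ble$saplingbub  (last char: 'b')
  sorted[4] = bubble$sapling  (last char: 'g')
  sorted[5] = e$saplingbubbl  (last char: 'l')
  sorted[6] = gbubble$saplin  (last char: 'n')
  sorted[7] = ingbubble$sapl  (last char: 'l')
  sorted[8] = le$saplingbubb  (last char: 'b')
  sorted[9] = lingbubble$sap  (last char: 'p')
  sorted[10] = ngbubble$sapli  (last char: 'i')
  sorted[11] = plingbubble$sa  (last char: 'a')
  sorted[12] = saplingbubble$  (last char: '$')
  sorted[13] = ubble$saplingb  (last char: 'b')
Last column: esubglnlbpia$b
Original string S is at sorted index 12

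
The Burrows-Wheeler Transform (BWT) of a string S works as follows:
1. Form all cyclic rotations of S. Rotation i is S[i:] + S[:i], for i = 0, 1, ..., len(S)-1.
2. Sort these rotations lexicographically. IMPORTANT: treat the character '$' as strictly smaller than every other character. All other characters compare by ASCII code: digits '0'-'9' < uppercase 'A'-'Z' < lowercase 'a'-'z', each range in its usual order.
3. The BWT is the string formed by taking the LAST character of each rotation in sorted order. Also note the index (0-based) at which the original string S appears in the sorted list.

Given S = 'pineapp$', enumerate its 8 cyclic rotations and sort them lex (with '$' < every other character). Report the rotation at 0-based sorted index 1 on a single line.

Answer: app$pine

Derivation:
All 8 rotations (rotation i = S[i:]+S[:i]):
  rot[0] = pineapp$
  rot[1] = ineapp$p
  rot[2] = neapp$pi
  rot[3] = eapp$pin
  rot[4] = app$pine
  rot[5] = pp$pinea
  rot[6] = p$pineap
  rot[7] = $pineapp
Sorted (with $ < everything):
  sorted[0] = $pineapp
  sorted[1] = app$pine
  sorted[2] = eapp$pin
  sorted[3] = ineapp$p
  sorted[4] = neapp$pi
  sorted[5] = p$pineap
  sorted[6] = pineapp$
  sorted[7] = pp$pinea
sorted[1] = app$pine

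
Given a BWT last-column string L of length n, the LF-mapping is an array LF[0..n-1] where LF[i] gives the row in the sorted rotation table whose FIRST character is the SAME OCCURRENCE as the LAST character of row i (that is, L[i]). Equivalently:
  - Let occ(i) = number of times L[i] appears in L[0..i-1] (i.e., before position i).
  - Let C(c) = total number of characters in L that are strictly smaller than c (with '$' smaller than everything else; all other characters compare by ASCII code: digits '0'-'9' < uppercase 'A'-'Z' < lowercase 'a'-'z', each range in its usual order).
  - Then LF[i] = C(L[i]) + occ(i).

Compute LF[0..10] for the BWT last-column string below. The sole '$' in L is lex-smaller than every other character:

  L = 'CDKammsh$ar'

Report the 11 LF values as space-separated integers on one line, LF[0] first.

Answer: 1 2 3 4 7 8 10 6 0 5 9

Derivation:
Char counts: '$':1, 'C':1, 'D':1, 'K':1, 'a':2, 'h':1, 'm':2, 'r':1, 's':1
C (first-col start): C('$')=0, C('C')=1, C('D')=2, C('K')=3, C('a')=4, C('h')=6, C('m')=7, C('r')=9, C('s')=10
L[0]='C': occ=0, LF[0]=C('C')+0=1+0=1
L[1]='D': occ=0, LF[1]=C('D')+0=2+0=2
L[2]='K': occ=0, LF[2]=C('K')+0=3+0=3
L[3]='a': occ=0, LF[3]=C('a')+0=4+0=4
L[4]='m': occ=0, LF[4]=C('m')+0=7+0=7
L[5]='m': occ=1, LF[5]=C('m')+1=7+1=8
L[6]='s': occ=0, LF[6]=C('s')+0=10+0=10
L[7]='h': occ=0, LF[7]=C('h')+0=6+0=6
L[8]='$': occ=0, LF[8]=C('$')+0=0+0=0
L[9]='a': occ=1, LF[9]=C('a')+1=4+1=5
L[10]='r': occ=0, LF[10]=C('r')+0=9+0=9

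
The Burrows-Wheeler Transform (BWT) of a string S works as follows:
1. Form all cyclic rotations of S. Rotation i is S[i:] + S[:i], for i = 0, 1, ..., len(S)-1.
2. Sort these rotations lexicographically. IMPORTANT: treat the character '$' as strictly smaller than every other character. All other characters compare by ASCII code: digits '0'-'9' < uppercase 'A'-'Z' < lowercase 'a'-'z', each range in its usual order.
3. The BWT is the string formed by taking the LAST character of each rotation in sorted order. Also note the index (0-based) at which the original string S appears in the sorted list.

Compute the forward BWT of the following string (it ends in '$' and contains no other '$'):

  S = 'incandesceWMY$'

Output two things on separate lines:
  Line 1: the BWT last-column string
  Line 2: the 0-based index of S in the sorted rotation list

All 14 rotations (rotation i = S[i:]+S[:i]):
  rot[0] = incandesceWMY$
  rot[1] = ncandesceWMY$i
  rot[2] = candesceWMY$in
  rot[3] = andesceWMY$inc
  rot[4] = ndesceWMY$inca
  rot[5] = desceWMY$incan
  rot[6] = esceWMY$incand
  rot[7] = sceWMY$incande
  rot[8] = ceWMY$incandes
  rot[9] = eWMY$incandesc
  rot[10] = WMY$incandesce
  rot[11] = MY$incandesceW
  rot[12] = Y$incandesceWM
  rot[13] = $incandesceWMY
Sorted (with $ < everything):
  sorted[0] = $incandesceWMY  (last char: 'Y')
  sorted[1] = MY$incandesceW  (last char: 'W')
  sorted[2] = WMY$incandesce  (last char: 'e')
  sorted[3] = Y$incandesceWM  (last char: 'M')
  sorted[4] = andesceWMY$inc  (last char: 'c')
  sorted[5] = candesceWMY$in  (last char: 'n')
  sorted[6] = ceWMY$incandes  (last char: 's')
  sorted[7] = desceWMY$incan  (last char: 'n')
  sorted[8] = eWMY$incandesc  (last char: 'c')
  sorted[9] = esceWMY$incand  (last char: 'd')
  sorted[10] = incandesceWMY$  (last char: '$')
  sorted[11] = ncandesceWMY$i  (last char: 'i')
  sorted[12] = ndesceWMY$inca  (last char: 'a')
  sorted[13] = sceWMY$incande  (last char: 'e')
Last column: YWeMcnsncd$iae
Original string S is at sorted index 10

Answer: YWeMcnsncd$iae
10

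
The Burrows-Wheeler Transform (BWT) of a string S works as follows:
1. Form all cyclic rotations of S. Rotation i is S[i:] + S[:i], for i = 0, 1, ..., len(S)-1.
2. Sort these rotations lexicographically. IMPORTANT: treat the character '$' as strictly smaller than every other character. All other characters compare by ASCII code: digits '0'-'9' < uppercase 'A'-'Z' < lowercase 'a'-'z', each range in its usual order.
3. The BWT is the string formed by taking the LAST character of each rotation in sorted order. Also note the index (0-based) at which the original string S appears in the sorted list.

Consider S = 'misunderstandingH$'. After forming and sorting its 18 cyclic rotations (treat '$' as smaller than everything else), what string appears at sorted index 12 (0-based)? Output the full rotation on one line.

Answer: ngH$misunderstandi

Derivation:
All 18 rotations (rotation i = S[i:]+S[:i]):
  rot[0] = misunderstandingH$
  rot[1] = isunderstandingH$m
  rot[2] = sunderstandingH$mi
  rot[3] = understandingH$mis
  rot[4] = nderstandingH$misu
  rot[5] = derstandingH$misun
  rot[6] = erstandingH$misund
  rot[7] = rstandingH$misunde
  rot[8] = standingH$misunder
  rot[9] = tandingH$misunders
  rot[10] = andingH$misunderst
  rot[11] = ndingH$misundersta
  rot[12] = dingH$misunderstan
  rot[13] = ingH$misunderstand
  rot[14] = ngH$misunderstandi
  rot[15] = gH$misunderstandin
  rot[16] = H$misunderstanding
  rot[17] = $misunderstandingH
Sorted (with $ < everything):
  sorted[0] = $misunderstandingH
  sorted[1] = H$misunderstanding
  sorted[2] = andingH$misunderst
  sorted[3] = derstandingH$misun
  sorted[4] = dingH$misunderstan
  sorted[5] = erstandingH$misund
  sorted[6] = gH$misunderstandin
  sorted[7] = ingH$misunderstand
  sorted[8] = isunderstandingH$m
  sorted[9] = misunderstandingH$
  sorted[10] = nderstandingH$misu
  sorted[11] = ndingH$misundersta
  sorted[12] = ngH$misunderstandi
  sorted[13] = rstandingH$misunde
  sorted[14] = standingH$misunder
  sorted[15] = sunderstandingH$mi
  sorted[16] = tandingH$misunders
  sorted[17] = understandingH$mis
sorted[12] = ngH$misunderstandi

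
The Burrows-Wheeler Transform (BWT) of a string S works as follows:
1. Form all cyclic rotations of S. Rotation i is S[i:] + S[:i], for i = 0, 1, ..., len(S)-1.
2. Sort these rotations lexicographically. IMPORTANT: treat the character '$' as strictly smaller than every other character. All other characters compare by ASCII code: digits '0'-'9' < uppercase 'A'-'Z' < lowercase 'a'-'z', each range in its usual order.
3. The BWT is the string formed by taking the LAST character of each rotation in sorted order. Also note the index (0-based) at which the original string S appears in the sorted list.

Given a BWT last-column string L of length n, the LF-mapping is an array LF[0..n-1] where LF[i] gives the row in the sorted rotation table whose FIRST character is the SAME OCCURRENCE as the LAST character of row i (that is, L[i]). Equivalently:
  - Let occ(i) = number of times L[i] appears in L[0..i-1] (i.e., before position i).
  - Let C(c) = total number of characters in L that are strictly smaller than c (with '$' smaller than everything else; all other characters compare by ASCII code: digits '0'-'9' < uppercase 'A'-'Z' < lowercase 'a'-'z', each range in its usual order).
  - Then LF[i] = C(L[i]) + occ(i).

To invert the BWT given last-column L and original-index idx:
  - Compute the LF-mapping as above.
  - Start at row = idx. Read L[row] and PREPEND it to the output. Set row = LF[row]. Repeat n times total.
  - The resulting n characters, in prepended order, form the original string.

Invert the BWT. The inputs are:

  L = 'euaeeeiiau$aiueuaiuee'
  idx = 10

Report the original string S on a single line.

Answer: euiueiieaeuuieauaaee$

Derivation:
LF mapping: 5 16 1 6 7 8 12 13 2 17 0 3 14 18 9 19 4 15 20 10 11
Walk LF starting at row 10, prepending L[row]:
  step 1: row=10, L[10]='$', prepend. Next row=LF[10]=0
  step 2: row=0, L[0]='e', prepend. Next row=LF[0]=5
  step 3: row=5, L[5]='e', prepend. Next row=LF[5]=8
  step 4: row=8, L[8]='a', prepend. Next row=LF[8]=2
  step 5: row=2, L[2]='a', prepend. Next row=LF[2]=1
  step 6: row=1, L[1]='u', prepend. Next row=LF[1]=16
  step 7: row=16, L[16]='a', prepend. Next row=LF[16]=4
  step 8: row=4, L[4]='e', prepend. Next row=LF[4]=7
  step 9: row=7, L[7]='i', prepend. Next row=LF[7]=13
  step 10: row=13, L[13]='u', prepend. Next row=LF[13]=18
  step 11: row=18, L[18]='u', prepend. Next row=LF[18]=20
  step 12: row=20, L[20]='e', prepend. Next row=LF[20]=11
  step 13: row=11, L[11]='a', prepend. Next row=LF[11]=3
  step 14: row=3, L[3]='e', prepend. Next row=LF[3]=6
  step 15: row=6, L[6]='i', prepend. Next row=LF[6]=12
  step 16: row=12, L[12]='i', prepend. Next row=LF[12]=14
  step 17: row=14, L[14]='e', prepend. Next row=LF[14]=9
  step 18: row=9, L[9]='u', prepend. Next row=LF[9]=17
  step 19: row=17, L[17]='i', prepend. Next row=LF[17]=15
  step 20: row=15, L[15]='u', prepend. Next row=LF[15]=19
  step 21: row=19, L[19]='e', prepend. Next row=LF[19]=10
Reversed output: euiueiieaeuuieauaaee$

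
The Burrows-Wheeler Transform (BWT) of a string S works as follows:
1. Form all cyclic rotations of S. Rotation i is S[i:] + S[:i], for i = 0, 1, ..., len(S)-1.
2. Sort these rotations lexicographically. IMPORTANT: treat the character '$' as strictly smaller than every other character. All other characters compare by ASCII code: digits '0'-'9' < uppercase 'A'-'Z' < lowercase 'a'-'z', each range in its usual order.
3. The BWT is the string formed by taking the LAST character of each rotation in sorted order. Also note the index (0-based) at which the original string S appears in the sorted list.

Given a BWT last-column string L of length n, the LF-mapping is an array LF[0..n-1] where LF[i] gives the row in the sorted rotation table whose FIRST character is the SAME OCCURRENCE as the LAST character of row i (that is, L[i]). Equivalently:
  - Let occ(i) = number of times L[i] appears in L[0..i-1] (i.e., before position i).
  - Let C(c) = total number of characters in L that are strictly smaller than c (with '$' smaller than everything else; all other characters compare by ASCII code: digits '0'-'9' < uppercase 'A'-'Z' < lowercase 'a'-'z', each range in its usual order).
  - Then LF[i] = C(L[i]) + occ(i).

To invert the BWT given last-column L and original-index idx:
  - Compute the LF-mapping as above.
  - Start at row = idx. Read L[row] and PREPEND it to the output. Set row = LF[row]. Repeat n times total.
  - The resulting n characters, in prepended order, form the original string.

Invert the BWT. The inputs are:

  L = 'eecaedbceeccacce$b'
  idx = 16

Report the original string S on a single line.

LF mapping: 12 13 5 1 14 11 3 6 15 16 7 8 2 9 10 17 0 4
Walk LF starting at row 16, prepending L[row]:
  step 1: row=16, L[16]='$', prepend. Next row=LF[16]=0
  step 2: row=0, L[0]='e', prepend. Next row=LF[0]=12
  step 3: row=12, L[12]='a', prepend. Next row=LF[12]=2
  step 4: row=2, L[2]='c', prepend. Next row=LF[2]=5
  step 5: row=5, L[5]='d', prepend. Next row=LF[5]=11
  step 6: row=11, L[11]='c', prepend. Next row=LF[11]=8
  step 7: row=8, L[8]='e', prepend. Next row=LF[8]=15
  step 8: row=15, L[15]='e', prepend. Next row=LF[15]=17
  step 9: row=17, L[17]='b', prepend. Next row=LF[17]=4
  step 10: row=4, L[4]='e', prepend. Next row=LF[4]=14
  step 11: row=14, L[14]='c', prepend. Next row=LF[14]=10
  step 12: row=10, L[10]='c', prepend. Next row=LF[10]=7
  step 13: row=7, L[7]='c', prepend. Next row=LF[7]=6
  step 14: row=6, L[6]='b', prepend. Next row=LF[6]=3
  step 15: row=3, L[3]='a', prepend. Next row=LF[3]=1
  step 16: row=1, L[1]='e', prepend. Next row=LF[1]=13
  step 17: row=13, L[13]='c', prepend. Next row=LF[13]=9
  step 18: row=9, L[9]='e', prepend. Next row=LF[9]=16
Reversed output: eceabcccebeecdcae$

Answer: eceabcccebeecdcae$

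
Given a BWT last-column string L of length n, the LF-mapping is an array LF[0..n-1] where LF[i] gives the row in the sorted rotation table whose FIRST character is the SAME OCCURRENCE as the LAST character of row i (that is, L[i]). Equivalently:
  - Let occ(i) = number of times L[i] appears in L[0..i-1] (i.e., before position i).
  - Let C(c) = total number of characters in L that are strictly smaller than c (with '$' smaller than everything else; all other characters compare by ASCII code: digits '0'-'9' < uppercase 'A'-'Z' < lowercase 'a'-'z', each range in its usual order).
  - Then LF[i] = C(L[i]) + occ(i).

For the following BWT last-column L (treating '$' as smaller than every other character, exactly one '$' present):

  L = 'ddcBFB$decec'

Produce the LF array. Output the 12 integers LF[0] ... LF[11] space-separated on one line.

Char counts: '$':1, 'B':2, 'F':1, 'c':3, 'd':3, 'e':2
C (first-col start): C('$')=0, C('B')=1, C('F')=3, C('c')=4, C('d')=7, C('e')=10
L[0]='d': occ=0, LF[0]=C('d')+0=7+0=7
L[1]='d': occ=1, LF[1]=C('d')+1=7+1=8
L[2]='c': occ=0, LF[2]=C('c')+0=4+0=4
L[3]='B': occ=0, LF[3]=C('B')+0=1+0=1
L[4]='F': occ=0, LF[4]=C('F')+0=3+0=3
L[5]='B': occ=1, LF[5]=C('B')+1=1+1=2
L[6]='$': occ=0, LF[6]=C('$')+0=0+0=0
L[7]='d': occ=2, LF[7]=C('d')+2=7+2=9
L[8]='e': occ=0, LF[8]=C('e')+0=10+0=10
L[9]='c': occ=1, LF[9]=C('c')+1=4+1=5
L[10]='e': occ=1, LF[10]=C('e')+1=10+1=11
L[11]='c': occ=2, LF[11]=C('c')+2=4+2=6

Answer: 7 8 4 1 3 2 0 9 10 5 11 6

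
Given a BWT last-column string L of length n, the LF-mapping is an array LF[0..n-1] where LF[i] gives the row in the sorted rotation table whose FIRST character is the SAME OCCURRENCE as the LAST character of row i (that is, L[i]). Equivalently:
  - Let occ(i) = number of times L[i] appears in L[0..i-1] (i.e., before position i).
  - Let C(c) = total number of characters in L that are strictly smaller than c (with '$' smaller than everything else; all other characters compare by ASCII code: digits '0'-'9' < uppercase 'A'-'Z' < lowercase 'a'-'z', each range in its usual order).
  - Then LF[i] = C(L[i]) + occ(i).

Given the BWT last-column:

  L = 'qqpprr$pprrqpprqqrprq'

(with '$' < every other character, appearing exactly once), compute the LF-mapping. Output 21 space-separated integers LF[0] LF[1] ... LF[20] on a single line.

Char counts: '$':1, 'p':7, 'q':6, 'r':7
C (first-col start): C('$')=0, C('p')=1, C('q')=8, C('r')=14
L[0]='q': occ=0, LF[0]=C('q')+0=8+0=8
L[1]='q': occ=1, LF[1]=C('q')+1=8+1=9
L[2]='p': occ=0, LF[2]=C('p')+0=1+0=1
L[3]='p': occ=1, LF[3]=C('p')+1=1+1=2
L[4]='r': occ=0, LF[4]=C('r')+0=14+0=14
L[5]='r': occ=1, LF[5]=C('r')+1=14+1=15
L[6]='$': occ=0, LF[6]=C('$')+0=0+0=0
L[7]='p': occ=2, LF[7]=C('p')+2=1+2=3
L[8]='p': occ=3, LF[8]=C('p')+3=1+3=4
L[9]='r': occ=2, LF[9]=C('r')+2=14+2=16
L[10]='r': occ=3, LF[10]=C('r')+3=14+3=17
L[11]='q': occ=2, LF[11]=C('q')+2=8+2=10
L[12]='p': occ=4, LF[12]=C('p')+4=1+4=5
L[13]='p': occ=5, LF[13]=C('p')+5=1+5=6
L[14]='r': occ=4, LF[14]=C('r')+4=14+4=18
L[15]='q': occ=3, LF[15]=C('q')+3=8+3=11
L[16]='q': occ=4, LF[16]=C('q')+4=8+4=12
L[17]='r': occ=5, LF[17]=C('r')+5=14+5=19
L[18]='p': occ=6, LF[18]=C('p')+6=1+6=7
L[19]='r': occ=6, LF[19]=C('r')+6=14+6=20
L[20]='q': occ=5, LF[20]=C('q')+5=8+5=13

Answer: 8 9 1 2 14 15 0 3 4 16 17 10 5 6 18 11 12 19 7 20 13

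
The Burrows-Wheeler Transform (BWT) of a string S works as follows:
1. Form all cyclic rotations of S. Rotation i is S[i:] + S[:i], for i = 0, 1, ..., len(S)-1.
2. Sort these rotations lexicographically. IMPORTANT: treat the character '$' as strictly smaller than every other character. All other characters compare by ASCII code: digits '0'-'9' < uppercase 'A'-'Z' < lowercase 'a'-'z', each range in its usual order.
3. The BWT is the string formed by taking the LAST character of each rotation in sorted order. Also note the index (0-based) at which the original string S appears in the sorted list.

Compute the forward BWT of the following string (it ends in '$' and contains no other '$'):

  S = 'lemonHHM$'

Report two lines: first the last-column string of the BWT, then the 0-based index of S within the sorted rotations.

Answer: MnHHl$eom
5

Derivation:
All 9 rotations (rotation i = S[i:]+S[:i]):
  rot[0] = lemonHHM$
  rot[1] = emonHHM$l
  rot[2] = monHHM$le
  rot[3] = onHHM$lem
  rot[4] = nHHM$lemo
  rot[5] = HHM$lemon
  rot[6] = HM$lemonH
  rot[7] = M$lemonHH
  rot[8] = $lemonHHM
Sorted (with $ < everything):
  sorted[0] = $lemonHHM  (last char: 'M')
  sorted[1] = HHM$lemon  (last char: 'n')
  sorted[2] = HM$lemonH  (last char: 'H')
  sorted[3] = M$lemonHH  (last char: 'H')
  sorted[4] = emonHHM$l  (last char: 'l')
  sorted[5] = lemonHHM$  (last char: '$')
  sorted[6] = monHHM$le  (last char: 'e')
  sorted[7] = nHHM$lemo  (last char: 'o')
  sorted[8] = onHHM$lem  (last char: 'm')
Last column: MnHHl$eom
Original string S is at sorted index 5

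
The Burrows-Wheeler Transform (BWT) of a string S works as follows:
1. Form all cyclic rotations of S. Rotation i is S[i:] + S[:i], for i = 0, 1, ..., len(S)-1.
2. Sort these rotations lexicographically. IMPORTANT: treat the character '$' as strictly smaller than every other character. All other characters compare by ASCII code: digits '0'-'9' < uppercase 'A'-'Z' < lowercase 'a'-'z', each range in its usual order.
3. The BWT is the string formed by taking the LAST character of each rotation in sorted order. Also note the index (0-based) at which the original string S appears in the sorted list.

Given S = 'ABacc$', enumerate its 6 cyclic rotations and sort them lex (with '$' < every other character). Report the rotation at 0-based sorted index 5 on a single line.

All 6 rotations (rotation i = S[i:]+S[:i]):
  rot[0] = ABacc$
  rot[1] = Bacc$A
  rot[2] = acc$AB
  rot[3] = cc$ABa
  rot[4] = c$ABac
  rot[5] = $ABacc
Sorted (with $ < everything):
  sorted[0] = $ABacc
  sorted[1] = ABacc$
  sorted[2] = Bacc$A
  sorted[3] = acc$AB
  sorted[4] = c$ABac
  sorted[5] = cc$ABa
sorted[5] = cc$ABa

Answer: cc$ABa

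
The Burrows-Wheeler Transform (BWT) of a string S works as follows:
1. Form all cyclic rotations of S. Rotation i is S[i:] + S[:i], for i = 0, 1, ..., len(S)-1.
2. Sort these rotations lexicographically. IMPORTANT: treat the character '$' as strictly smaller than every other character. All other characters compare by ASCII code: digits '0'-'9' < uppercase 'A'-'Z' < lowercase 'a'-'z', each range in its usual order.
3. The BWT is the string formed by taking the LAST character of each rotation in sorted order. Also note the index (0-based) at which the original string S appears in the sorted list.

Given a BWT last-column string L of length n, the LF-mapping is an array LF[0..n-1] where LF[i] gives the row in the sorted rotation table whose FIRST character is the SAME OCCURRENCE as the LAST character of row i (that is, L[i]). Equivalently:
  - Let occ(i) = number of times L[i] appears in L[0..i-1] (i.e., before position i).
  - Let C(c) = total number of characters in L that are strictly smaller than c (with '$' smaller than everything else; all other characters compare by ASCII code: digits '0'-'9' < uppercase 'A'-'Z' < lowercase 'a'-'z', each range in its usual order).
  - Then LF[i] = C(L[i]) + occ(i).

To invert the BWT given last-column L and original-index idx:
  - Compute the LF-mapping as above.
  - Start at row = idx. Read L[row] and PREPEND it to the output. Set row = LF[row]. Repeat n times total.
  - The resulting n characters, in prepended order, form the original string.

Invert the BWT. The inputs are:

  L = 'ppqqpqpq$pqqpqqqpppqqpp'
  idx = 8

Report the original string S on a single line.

Answer: pqpqqqpqpqqqppqqpppqpp$

Derivation:
LF mapping: 1 2 12 13 3 14 4 15 0 5 16 17 6 18 19 20 7 8 9 21 22 10 11
Walk LF starting at row 8, prepending L[row]:
  step 1: row=8, L[8]='$', prepend. Next row=LF[8]=0
  step 2: row=0, L[0]='p', prepend. Next row=LF[0]=1
  step 3: row=1, L[1]='p', prepend. Next row=LF[1]=2
  step 4: row=2, L[2]='q', prepend. Next row=LF[2]=12
  step 5: row=12, L[12]='p', prepend. Next row=LF[12]=6
  step 6: row=6, L[6]='p', prepend. Next row=LF[6]=4
  step 7: row=4, L[4]='p', prepend. Next row=LF[4]=3
  step 8: row=3, L[3]='q', prepend. Next row=LF[3]=13
  step 9: row=13, L[13]='q', prepend. Next row=LF[13]=18
  step 10: row=18, L[18]='p', prepend. Next row=LF[18]=9
  step 11: row=9, L[9]='p', prepend. Next row=LF[9]=5
  step 12: row=5, L[5]='q', prepend. Next row=LF[5]=14
  step 13: row=14, L[14]='q', prepend. Next row=LF[14]=19
  step 14: row=19, L[19]='q', prepend. Next row=LF[19]=21
  step 15: row=21, L[21]='p', prepend. Next row=LF[21]=10
  step 16: row=10, L[10]='q', prepend. Next row=LF[10]=16
  step 17: row=16, L[16]='p', prepend. Next row=LF[16]=7
  step 18: row=7, L[7]='q', prepend. Next row=LF[7]=15
  step 19: row=15, L[15]='q', prepend. Next row=LF[15]=20
  step 20: row=20, L[20]='q', prepend. Next row=LF[20]=22
  step 21: row=22, L[22]='p', prepend. Next row=LF[22]=11
  step 22: row=11, L[11]='q', prepend. Next row=LF[11]=17
  step 23: row=17, L[17]='p', prepend. Next row=LF[17]=8
Reversed output: pqpqqqpqpqqqppqqpppqpp$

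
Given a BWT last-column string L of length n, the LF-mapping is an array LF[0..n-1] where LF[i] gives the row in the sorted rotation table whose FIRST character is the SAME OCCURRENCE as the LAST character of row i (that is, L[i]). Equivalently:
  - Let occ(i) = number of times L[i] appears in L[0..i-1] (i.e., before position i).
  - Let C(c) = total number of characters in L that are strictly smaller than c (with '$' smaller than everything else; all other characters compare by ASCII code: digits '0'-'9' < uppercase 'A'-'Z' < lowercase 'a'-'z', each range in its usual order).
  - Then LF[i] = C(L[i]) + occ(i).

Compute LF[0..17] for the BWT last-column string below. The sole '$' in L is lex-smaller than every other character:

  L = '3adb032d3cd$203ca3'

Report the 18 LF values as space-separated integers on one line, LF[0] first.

Answer: 5 10 15 12 1 6 3 16 7 13 17 0 4 2 8 14 11 9

Derivation:
Char counts: '$':1, '0':2, '2':2, '3':5, 'a':2, 'b':1, 'c':2, 'd':3
C (first-col start): C('$')=0, C('0')=1, C('2')=3, C('3')=5, C('a')=10, C('b')=12, C('c')=13, C('d')=15
L[0]='3': occ=0, LF[0]=C('3')+0=5+0=5
L[1]='a': occ=0, LF[1]=C('a')+0=10+0=10
L[2]='d': occ=0, LF[2]=C('d')+0=15+0=15
L[3]='b': occ=0, LF[3]=C('b')+0=12+0=12
L[4]='0': occ=0, LF[4]=C('0')+0=1+0=1
L[5]='3': occ=1, LF[5]=C('3')+1=5+1=6
L[6]='2': occ=0, LF[6]=C('2')+0=3+0=3
L[7]='d': occ=1, LF[7]=C('d')+1=15+1=16
L[8]='3': occ=2, LF[8]=C('3')+2=5+2=7
L[9]='c': occ=0, LF[9]=C('c')+0=13+0=13
L[10]='d': occ=2, LF[10]=C('d')+2=15+2=17
L[11]='$': occ=0, LF[11]=C('$')+0=0+0=0
L[12]='2': occ=1, LF[12]=C('2')+1=3+1=4
L[13]='0': occ=1, LF[13]=C('0')+1=1+1=2
L[14]='3': occ=3, LF[14]=C('3')+3=5+3=8
L[15]='c': occ=1, LF[15]=C('c')+1=13+1=14
L[16]='a': occ=1, LF[16]=C('a')+1=10+1=11
L[17]='3': occ=4, LF[17]=C('3')+4=5+4=9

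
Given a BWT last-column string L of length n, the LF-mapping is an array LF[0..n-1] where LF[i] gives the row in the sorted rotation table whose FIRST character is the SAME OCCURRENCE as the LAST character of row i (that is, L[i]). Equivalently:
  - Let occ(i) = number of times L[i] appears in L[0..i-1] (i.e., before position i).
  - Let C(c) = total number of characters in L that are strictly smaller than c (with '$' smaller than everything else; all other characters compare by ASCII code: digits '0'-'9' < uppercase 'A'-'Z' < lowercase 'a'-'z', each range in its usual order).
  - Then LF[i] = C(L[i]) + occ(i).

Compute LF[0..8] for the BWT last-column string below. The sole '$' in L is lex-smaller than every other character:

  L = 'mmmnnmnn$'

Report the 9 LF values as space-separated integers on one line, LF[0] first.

Char counts: '$':1, 'm':4, 'n':4
C (first-col start): C('$')=0, C('m')=1, C('n')=5
L[0]='m': occ=0, LF[0]=C('m')+0=1+0=1
L[1]='m': occ=1, LF[1]=C('m')+1=1+1=2
L[2]='m': occ=2, LF[2]=C('m')+2=1+2=3
L[3]='n': occ=0, LF[3]=C('n')+0=5+0=5
L[4]='n': occ=1, LF[4]=C('n')+1=5+1=6
L[5]='m': occ=3, LF[5]=C('m')+3=1+3=4
L[6]='n': occ=2, LF[6]=C('n')+2=5+2=7
L[7]='n': occ=3, LF[7]=C('n')+3=5+3=8
L[8]='$': occ=0, LF[8]=C('$')+0=0+0=0

Answer: 1 2 3 5 6 4 7 8 0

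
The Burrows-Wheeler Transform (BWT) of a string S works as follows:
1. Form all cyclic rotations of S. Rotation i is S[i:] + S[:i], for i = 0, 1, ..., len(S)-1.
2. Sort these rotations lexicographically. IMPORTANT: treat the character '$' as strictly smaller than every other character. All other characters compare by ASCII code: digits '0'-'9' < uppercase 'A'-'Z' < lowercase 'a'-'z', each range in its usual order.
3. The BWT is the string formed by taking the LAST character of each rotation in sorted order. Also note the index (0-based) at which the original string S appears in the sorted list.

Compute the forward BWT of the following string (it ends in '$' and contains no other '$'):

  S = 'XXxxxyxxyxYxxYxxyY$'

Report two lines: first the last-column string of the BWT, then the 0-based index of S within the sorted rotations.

All 19 rotations (rotation i = S[i:]+S[:i]):
  rot[0] = XXxxxyxxyxYxxYxxyY$
  rot[1] = XxxxyxxyxYxxYxxyY$X
  rot[2] = xxxyxxyxYxxYxxyY$XX
  rot[3] = xxyxxyxYxxYxxyY$XXx
  rot[4] = xyxxyxYxxYxxyY$XXxx
  rot[5] = yxxyxYxxYxxyY$XXxxx
  rot[6] = xxyxYxxYxxyY$XXxxxy
  rot[7] = xyxYxxYxxyY$XXxxxyx
  rot[8] = yxYxxYxxyY$XXxxxyxx
  rot[9] = xYxxYxxyY$XXxxxyxxy
  rot[10] = YxxYxxyY$XXxxxyxxyx
  rot[11] = xxYxxyY$XXxxxyxxyxY
  rot[12] = xYxxyY$XXxxxyxxyxYx
  rot[13] = YxxyY$XXxxxyxxyxYxx
  rot[14] = xxyY$XXxxxyxxyxYxxY
  rot[15] = xyY$XXxxxyxxyxYxxYx
  rot[16] = yY$XXxxxyxxyxYxxYxx
  rot[17] = Y$XXxxxyxxyxYxxYxxy
  rot[18] = $XXxxxyxxyxYxxYxxyY
Sorted (with $ < everything):
  sorted[0] = $XXxxxyxxyxYxxYxxyY  (last char: 'Y')
  sorted[1] = XXxxxyxxyxYxxYxxyY$  (last char: '$')
  sorted[2] = XxxxyxxyxYxxYxxyY$X  (last char: 'X')
  sorted[3] = Y$XXxxxyxxyxYxxYxxy  (last char: 'y')
  sorted[4] = YxxYxxyY$XXxxxyxxyx  (last char: 'x')
  sorted[5] = YxxyY$XXxxxyxxyxYxx  (last char: 'x')
  sorted[6] = xYxxYxxyY$XXxxxyxxy  (last char: 'y')
  sorted[7] = xYxxyY$XXxxxyxxyxYx  (last char: 'x')
  sorted[8] = xxYxxyY$XXxxxyxxyxY  (last char: 'Y')
  sorted[9] = xxxyxxyxYxxYxxyY$XX  (last char: 'X')
  sorted[10] = xxyY$XXxxxyxxyxYxxY  (last char: 'Y')
  sorted[11] = xxyxYxxYxxyY$XXxxxy  (last char: 'y')
  sorted[12] = xxyxxyxYxxYxxyY$XXx  (last char: 'x')
  sorted[13] = xyY$XXxxxyxxyxYxxYx  (last char: 'x')
  sorted[14] = xyxYxxYxxyY$XXxxxyx  (last char: 'x')
  sorted[15] = xyxxyxYxxYxxyY$XXxx  (last char: 'x')
  sorted[16] = yY$XXxxxyxxyxYxxYxx  (last char: 'x')
  sorted[17] = yxYxxYxxyY$XXxxxyxx  (last char: 'x')
  sorted[18] = yxxyxYxxYxxyY$XXxxx  (last char: 'x')
Last column: Y$XyxxyxYXYyxxxxxxx
Original string S is at sorted index 1

Answer: Y$XyxxyxYXYyxxxxxxx
1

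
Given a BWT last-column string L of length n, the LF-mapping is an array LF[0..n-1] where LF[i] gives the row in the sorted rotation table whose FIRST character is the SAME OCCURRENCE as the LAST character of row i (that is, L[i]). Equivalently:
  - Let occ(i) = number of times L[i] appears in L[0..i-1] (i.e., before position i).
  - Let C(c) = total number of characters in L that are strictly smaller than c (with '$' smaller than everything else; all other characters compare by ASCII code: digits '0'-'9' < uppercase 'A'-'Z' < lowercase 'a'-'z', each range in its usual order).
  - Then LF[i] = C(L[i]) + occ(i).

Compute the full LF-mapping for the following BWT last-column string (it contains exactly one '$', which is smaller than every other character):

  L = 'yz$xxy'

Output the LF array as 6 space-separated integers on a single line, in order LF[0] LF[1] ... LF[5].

Char counts: '$':1, 'x':2, 'y':2, 'z':1
C (first-col start): C('$')=0, C('x')=1, C('y')=3, C('z')=5
L[0]='y': occ=0, LF[0]=C('y')+0=3+0=3
L[1]='z': occ=0, LF[1]=C('z')+0=5+0=5
L[2]='$': occ=0, LF[2]=C('$')+0=0+0=0
L[3]='x': occ=0, LF[3]=C('x')+0=1+0=1
L[4]='x': occ=1, LF[4]=C('x')+1=1+1=2
L[5]='y': occ=1, LF[5]=C('y')+1=3+1=4

Answer: 3 5 0 1 2 4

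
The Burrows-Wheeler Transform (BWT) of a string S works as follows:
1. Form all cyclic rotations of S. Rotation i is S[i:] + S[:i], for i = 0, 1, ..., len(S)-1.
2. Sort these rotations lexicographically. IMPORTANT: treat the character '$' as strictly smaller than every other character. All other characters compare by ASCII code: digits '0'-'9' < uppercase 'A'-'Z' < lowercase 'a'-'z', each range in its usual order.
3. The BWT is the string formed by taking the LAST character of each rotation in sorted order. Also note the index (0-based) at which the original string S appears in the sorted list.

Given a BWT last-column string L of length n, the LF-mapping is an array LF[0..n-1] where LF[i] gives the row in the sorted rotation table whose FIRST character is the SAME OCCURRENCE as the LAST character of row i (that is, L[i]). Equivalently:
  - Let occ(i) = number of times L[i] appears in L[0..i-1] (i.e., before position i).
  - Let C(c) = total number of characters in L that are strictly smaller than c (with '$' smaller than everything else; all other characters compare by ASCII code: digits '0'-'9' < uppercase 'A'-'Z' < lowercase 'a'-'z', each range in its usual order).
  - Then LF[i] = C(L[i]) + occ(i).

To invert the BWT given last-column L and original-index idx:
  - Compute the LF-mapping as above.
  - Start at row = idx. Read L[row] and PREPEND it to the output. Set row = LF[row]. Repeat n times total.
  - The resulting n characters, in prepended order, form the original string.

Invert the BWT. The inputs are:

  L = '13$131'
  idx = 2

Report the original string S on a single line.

Answer: 11331$

Derivation:
LF mapping: 1 4 0 2 5 3
Walk LF starting at row 2, prepending L[row]:
  step 1: row=2, L[2]='$', prepend. Next row=LF[2]=0
  step 2: row=0, L[0]='1', prepend. Next row=LF[0]=1
  step 3: row=1, L[1]='3', prepend. Next row=LF[1]=4
  step 4: row=4, L[4]='3', prepend. Next row=LF[4]=5
  step 5: row=5, L[5]='1', prepend. Next row=LF[5]=3
  step 6: row=3, L[3]='1', prepend. Next row=LF[3]=2
Reversed output: 11331$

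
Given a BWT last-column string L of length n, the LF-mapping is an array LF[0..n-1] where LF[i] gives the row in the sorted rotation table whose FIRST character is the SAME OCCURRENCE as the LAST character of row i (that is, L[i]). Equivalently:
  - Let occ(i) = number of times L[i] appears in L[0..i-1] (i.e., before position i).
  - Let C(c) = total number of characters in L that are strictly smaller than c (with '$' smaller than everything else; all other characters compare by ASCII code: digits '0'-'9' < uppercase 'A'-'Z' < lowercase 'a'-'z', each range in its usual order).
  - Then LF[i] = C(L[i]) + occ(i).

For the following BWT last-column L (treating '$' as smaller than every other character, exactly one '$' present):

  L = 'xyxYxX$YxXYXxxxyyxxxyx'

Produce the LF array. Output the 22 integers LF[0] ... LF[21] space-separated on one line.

Char counts: '$':1, 'X':3, 'Y':3, 'x':11, 'y':4
C (first-col start): C('$')=0, C('X')=1, C('Y')=4, C('x')=7, C('y')=18
L[0]='x': occ=0, LF[0]=C('x')+0=7+0=7
L[1]='y': occ=0, LF[1]=C('y')+0=18+0=18
L[2]='x': occ=1, LF[2]=C('x')+1=7+1=8
L[3]='Y': occ=0, LF[3]=C('Y')+0=4+0=4
L[4]='x': occ=2, LF[4]=C('x')+2=7+2=9
L[5]='X': occ=0, LF[5]=C('X')+0=1+0=1
L[6]='$': occ=0, LF[6]=C('$')+0=0+0=0
L[7]='Y': occ=1, LF[7]=C('Y')+1=4+1=5
L[8]='x': occ=3, LF[8]=C('x')+3=7+3=10
L[9]='X': occ=1, LF[9]=C('X')+1=1+1=2
L[10]='Y': occ=2, LF[10]=C('Y')+2=4+2=6
L[11]='X': occ=2, LF[11]=C('X')+2=1+2=3
L[12]='x': occ=4, LF[12]=C('x')+4=7+4=11
L[13]='x': occ=5, LF[13]=C('x')+5=7+5=12
L[14]='x': occ=6, LF[14]=C('x')+6=7+6=13
L[15]='y': occ=1, LF[15]=C('y')+1=18+1=19
L[16]='y': occ=2, LF[16]=C('y')+2=18+2=20
L[17]='x': occ=7, LF[17]=C('x')+7=7+7=14
L[18]='x': occ=8, LF[18]=C('x')+8=7+8=15
L[19]='x': occ=9, LF[19]=C('x')+9=7+9=16
L[20]='y': occ=3, LF[20]=C('y')+3=18+3=21
L[21]='x': occ=10, LF[21]=C('x')+10=7+10=17

Answer: 7 18 8 4 9 1 0 5 10 2 6 3 11 12 13 19 20 14 15 16 21 17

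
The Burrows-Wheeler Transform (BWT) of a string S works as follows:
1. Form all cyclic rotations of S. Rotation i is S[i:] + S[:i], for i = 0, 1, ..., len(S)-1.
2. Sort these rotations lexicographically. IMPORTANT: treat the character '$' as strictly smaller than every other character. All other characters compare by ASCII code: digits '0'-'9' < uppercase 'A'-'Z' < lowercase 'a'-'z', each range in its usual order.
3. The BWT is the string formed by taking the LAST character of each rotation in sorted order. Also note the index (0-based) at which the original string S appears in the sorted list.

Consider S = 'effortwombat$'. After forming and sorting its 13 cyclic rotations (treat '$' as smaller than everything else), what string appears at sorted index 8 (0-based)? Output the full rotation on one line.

Answer: ortwombat$eff

Derivation:
All 13 rotations (rotation i = S[i:]+S[:i]):
  rot[0] = effortwombat$
  rot[1] = ffortwombat$e
  rot[2] = fortwombat$ef
  rot[3] = ortwombat$eff
  rot[4] = rtwombat$effo
  rot[5] = twombat$effor
  rot[6] = wombat$effort
  rot[7] = ombat$effortw
  rot[8] = mbat$effortwo
  rot[9] = bat$effortwom
  rot[10] = at$effortwomb
  rot[11] = t$effortwomba
  rot[12] = $effortwombat
Sorted (with $ < everything):
  sorted[0] = $effortwombat
  sorted[1] = at$effortwomb
  sorted[2] = bat$effortwom
  sorted[3] = effortwombat$
  sorted[4] = ffortwombat$e
  sorted[5] = fortwombat$ef
  sorted[6] = mbat$effortwo
  sorted[7] = ombat$effortw
  sorted[8] = ortwombat$eff
  sorted[9] = rtwombat$effo
  sorted[10] = t$effortwomba
  sorted[11] = twombat$effor
  sorted[12] = wombat$effort
sorted[8] = ortwombat$eff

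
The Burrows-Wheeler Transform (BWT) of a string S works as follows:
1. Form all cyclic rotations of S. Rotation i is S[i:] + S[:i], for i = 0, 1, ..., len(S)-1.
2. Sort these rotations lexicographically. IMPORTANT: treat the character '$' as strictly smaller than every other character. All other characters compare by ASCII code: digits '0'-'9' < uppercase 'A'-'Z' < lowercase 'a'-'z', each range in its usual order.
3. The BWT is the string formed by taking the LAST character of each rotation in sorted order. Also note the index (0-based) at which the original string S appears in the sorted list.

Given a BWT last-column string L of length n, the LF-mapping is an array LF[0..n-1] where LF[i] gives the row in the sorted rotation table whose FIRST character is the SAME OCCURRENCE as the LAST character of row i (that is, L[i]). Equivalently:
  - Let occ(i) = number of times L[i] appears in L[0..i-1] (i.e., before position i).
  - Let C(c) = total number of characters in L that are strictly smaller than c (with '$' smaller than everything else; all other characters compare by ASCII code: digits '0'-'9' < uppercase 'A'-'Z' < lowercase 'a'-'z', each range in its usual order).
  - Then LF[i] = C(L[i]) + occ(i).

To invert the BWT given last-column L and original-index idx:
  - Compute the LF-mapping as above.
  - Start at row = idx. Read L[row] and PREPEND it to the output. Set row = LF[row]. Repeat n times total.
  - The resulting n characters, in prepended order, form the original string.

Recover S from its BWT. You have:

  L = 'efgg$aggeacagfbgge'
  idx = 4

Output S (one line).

LF mapping: 6 9 11 12 0 1 13 14 7 2 5 3 15 10 4 16 17 8
Walk LF starting at row 4, prepending L[row]:
  step 1: row=4, L[4]='$', prepend. Next row=LF[4]=0
  step 2: row=0, L[0]='e', prepend. Next row=LF[0]=6
  step 3: row=6, L[6]='g', prepend. Next row=LF[6]=13
  step 4: row=13, L[13]='f', prepend. Next row=LF[13]=10
  step 5: row=10, L[10]='c', prepend. Next row=LF[10]=5
  step 6: row=5, L[5]='a', prepend. Next row=LF[5]=1
  step 7: row=1, L[1]='f', prepend. Next row=LF[1]=9
  step 8: row=9, L[9]='a', prepend. Next row=LF[9]=2
  step 9: row=2, L[2]='g', prepend. Next row=LF[2]=11
  step 10: row=11, L[11]='a', prepend. Next row=LF[11]=3
  step 11: row=3, L[3]='g', prepend. Next row=LF[3]=12
  step 12: row=12, L[12]='g', prepend. Next row=LF[12]=15
  step 13: row=15, L[15]='g', prepend. Next row=LF[15]=16
  step 14: row=16, L[16]='g', prepend. Next row=LF[16]=17
  step 15: row=17, L[17]='e', prepend. Next row=LF[17]=8
  step 16: row=8, L[8]='e', prepend. Next row=LF[8]=7
  step 17: row=7, L[7]='g', prepend. Next row=LF[7]=14
  step 18: row=14, L[14]='b', prepend. Next row=LF[14]=4
Reversed output: bgeeggggagafacfge$

Answer: bgeeggggagafacfge$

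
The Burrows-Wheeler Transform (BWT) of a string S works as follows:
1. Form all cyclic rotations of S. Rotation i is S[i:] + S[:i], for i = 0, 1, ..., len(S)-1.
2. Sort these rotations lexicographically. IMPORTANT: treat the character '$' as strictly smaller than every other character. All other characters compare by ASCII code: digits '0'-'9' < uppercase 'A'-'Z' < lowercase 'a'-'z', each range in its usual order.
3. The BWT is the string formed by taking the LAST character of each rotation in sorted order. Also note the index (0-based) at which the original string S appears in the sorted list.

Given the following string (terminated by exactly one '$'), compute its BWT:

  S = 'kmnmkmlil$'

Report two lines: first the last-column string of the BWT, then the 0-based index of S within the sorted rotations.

Answer: llm$imnkkm
3

Derivation:
All 10 rotations (rotation i = S[i:]+S[:i]):
  rot[0] = kmnmkmlil$
  rot[1] = mnmkmlil$k
  rot[2] = nmkmlil$km
  rot[3] = mkmlil$kmn
  rot[4] = kmlil$kmnm
  rot[5] = mlil$kmnmk
  rot[6] = lil$kmnmkm
  rot[7] = il$kmnmkml
  rot[8] = l$kmnmkmli
  rot[9] = $kmnmkmlil
Sorted (with $ < everything):
  sorted[0] = $kmnmkmlil  (last char: 'l')
  sorted[1] = il$kmnmkml  (last char: 'l')
  sorted[2] = kmlil$kmnm  (last char: 'm')
  sorted[3] = kmnmkmlil$  (last char: '$')
  sorted[4] = l$kmnmkmli  (last char: 'i')
  sorted[5] = lil$kmnmkm  (last char: 'm')
  sorted[6] = mkmlil$kmn  (last char: 'n')
  sorted[7] = mlil$kmnmk  (last char: 'k')
  sorted[8] = mnmkmlil$k  (last char: 'k')
  sorted[9] = nmkmlil$km  (last char: 'm')
Last column: llm$imnkkm
Original string S is at sorted index 3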